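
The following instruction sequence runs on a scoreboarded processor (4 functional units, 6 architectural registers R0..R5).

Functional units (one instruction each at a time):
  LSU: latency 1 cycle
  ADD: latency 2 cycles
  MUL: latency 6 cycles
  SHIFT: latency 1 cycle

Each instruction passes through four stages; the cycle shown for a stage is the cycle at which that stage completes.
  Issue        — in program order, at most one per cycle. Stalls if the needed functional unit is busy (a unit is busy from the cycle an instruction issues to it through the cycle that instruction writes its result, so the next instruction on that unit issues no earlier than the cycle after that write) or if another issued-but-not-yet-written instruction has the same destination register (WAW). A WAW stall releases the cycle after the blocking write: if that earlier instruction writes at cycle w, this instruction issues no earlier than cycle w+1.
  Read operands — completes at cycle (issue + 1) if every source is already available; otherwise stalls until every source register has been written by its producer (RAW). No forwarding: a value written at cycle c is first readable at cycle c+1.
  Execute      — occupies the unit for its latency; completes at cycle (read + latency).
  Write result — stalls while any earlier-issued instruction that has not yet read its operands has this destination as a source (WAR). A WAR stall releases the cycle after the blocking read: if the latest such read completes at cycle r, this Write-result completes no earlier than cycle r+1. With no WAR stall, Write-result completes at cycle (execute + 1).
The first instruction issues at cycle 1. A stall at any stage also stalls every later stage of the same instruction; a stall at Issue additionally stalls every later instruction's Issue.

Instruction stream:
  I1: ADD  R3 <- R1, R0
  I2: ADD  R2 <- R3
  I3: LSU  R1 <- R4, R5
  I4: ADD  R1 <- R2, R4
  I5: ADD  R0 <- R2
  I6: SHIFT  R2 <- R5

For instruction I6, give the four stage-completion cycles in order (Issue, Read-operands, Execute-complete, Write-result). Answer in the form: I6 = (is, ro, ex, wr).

I6 = (17, 18, 19, 20)

1) issue 1, read 2, done 4, write 5
2) issue 6, read 7, done 9, write 10  <struct: ADD busy until I1 writes@5>
3) issue 7, read 8, done 9, write 10
4) issue 11, read 12, done 14, write 15  <WAW R1: wait I3 write@10>
5) issue 16, read 17, done 19, write 20  <struct: ADD busy until I4 writes@15>
6) issue 17, read 18, done 19, write 20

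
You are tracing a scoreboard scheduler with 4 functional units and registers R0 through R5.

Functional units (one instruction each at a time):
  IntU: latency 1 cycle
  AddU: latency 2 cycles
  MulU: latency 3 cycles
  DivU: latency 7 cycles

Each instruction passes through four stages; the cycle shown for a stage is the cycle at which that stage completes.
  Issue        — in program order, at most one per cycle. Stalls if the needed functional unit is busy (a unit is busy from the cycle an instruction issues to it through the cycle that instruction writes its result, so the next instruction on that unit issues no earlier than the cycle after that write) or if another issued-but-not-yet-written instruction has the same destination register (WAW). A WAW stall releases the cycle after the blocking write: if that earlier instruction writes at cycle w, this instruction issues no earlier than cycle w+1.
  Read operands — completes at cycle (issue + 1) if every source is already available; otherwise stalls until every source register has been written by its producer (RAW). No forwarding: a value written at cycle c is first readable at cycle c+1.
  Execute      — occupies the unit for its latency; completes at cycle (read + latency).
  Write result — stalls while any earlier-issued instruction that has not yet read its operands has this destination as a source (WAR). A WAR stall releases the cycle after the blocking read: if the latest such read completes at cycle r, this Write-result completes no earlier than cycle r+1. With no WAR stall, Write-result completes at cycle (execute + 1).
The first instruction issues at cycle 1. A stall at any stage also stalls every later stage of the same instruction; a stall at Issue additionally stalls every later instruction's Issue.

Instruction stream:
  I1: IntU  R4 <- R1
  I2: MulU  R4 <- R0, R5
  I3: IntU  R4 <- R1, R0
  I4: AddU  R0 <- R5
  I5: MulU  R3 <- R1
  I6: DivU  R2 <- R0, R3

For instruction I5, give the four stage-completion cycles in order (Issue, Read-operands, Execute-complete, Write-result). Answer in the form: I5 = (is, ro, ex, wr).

I5 = (13, 14, 17, 18)

t=1  issue I1 (IntU)
t=2  I1 read-ops
t=3  I1 finished on IntU
t=4  I1→R4
t=5  issue I2 (MulU)
t=6  I2 read-ops
t=9  I2 finished on MulU
t=10  I2→R4
t=11  issue I3 (IntU)
t=12  I3 read-ops, issue I4 (AddU)
t=13  I3 finished on IntU, I4 read-ops, issue I5 (MulU)
t=14  I3→R4, I5 read-ops, issue I6 (DivU)
t=15  I4 finished on AddU
t=16  I4→R0
t=17  I5 finished on MulU
t=18  I5→R3
t=19  I6 read-ops
t=26  I6 finished on DivU
t=27  I6→R2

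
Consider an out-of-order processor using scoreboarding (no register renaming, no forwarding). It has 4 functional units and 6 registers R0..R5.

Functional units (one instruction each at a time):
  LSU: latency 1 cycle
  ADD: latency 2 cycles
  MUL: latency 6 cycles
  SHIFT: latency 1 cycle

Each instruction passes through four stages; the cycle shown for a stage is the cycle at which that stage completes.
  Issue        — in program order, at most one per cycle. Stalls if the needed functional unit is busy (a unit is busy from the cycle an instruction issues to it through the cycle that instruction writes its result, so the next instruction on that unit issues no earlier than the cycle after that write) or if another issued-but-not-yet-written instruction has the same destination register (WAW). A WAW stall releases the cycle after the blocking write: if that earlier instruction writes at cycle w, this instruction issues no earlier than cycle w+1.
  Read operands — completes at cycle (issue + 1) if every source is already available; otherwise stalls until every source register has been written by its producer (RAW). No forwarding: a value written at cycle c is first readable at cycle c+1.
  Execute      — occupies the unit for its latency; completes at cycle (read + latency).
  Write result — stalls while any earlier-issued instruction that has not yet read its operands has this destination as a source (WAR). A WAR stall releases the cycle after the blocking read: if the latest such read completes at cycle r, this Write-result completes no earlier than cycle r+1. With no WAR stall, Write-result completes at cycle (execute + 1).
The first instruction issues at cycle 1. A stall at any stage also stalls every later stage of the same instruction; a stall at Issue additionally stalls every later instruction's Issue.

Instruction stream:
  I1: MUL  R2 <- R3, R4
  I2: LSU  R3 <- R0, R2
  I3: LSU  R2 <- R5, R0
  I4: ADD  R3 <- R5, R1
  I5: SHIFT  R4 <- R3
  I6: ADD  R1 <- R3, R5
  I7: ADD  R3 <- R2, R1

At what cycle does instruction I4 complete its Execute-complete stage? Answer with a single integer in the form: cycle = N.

c1: I1→MUL
c2: I1 RO, I2→LSU
c8: I1 EX
c9: I1 WR R2
c10: I2 RO
c11: I2 EX
c12: I2 WR R3
c13: I3→LSU
c14: I3 RO, I4→ADD
c15: I3 EX, I4 RO, I5→SHIFT
c16: I3 WR R2
c17: I4 EX
c18: I4 WR R3
c19: I5 RO, I6→ADD
c20: I5 EX, I6 RO
c21: I5 WR R4
c22: I6 EX
c23: I6 WR R1
c24: I7→ADD
c25: I7 RO
c27: I7 EX
c28: I7 WR R3

cycle = 17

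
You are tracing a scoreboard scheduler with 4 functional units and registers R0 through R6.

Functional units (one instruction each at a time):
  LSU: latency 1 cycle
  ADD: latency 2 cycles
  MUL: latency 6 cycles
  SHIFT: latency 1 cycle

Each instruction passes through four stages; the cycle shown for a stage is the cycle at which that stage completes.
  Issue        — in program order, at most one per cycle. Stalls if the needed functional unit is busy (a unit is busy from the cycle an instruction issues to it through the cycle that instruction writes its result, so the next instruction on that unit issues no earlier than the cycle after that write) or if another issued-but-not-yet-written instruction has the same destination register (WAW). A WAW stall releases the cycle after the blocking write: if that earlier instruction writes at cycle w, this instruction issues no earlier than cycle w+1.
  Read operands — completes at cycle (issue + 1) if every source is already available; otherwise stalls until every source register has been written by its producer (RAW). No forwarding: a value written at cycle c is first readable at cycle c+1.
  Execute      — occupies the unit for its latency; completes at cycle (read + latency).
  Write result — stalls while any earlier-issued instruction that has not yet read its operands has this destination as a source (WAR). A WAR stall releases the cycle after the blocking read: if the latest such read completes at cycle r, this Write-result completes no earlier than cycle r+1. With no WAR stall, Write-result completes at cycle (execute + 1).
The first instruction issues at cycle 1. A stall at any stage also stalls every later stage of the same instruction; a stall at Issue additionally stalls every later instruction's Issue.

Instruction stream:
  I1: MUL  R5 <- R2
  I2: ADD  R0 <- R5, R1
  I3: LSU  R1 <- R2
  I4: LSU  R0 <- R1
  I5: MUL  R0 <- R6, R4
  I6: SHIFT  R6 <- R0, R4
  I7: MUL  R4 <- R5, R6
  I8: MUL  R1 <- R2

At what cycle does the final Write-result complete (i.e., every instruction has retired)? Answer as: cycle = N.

cycle = 46

  I1 | 1 | 2 | 8 | 9
  I2 | 2 | 10 | 12 | 13   RAW R5: wait I1 write@9
  I3 | 3 | 4 | 5 | 11   WAR R1: wait I2 read@10
  I4 | 14 | 15 | 16 | 17   WAW R0: wait I2 write@13
  I5 | 18 | 19 | 25 | 26   WAW R0: wait I4 write@17
  I6 | 19 | 27 | 28 | 29   RAW R0: wait I5 write@26
  I7 | 27 | 30 | 36 | 37   struct: MUL busy until I5 writes@26 · RAW R6: wait I6 write@29
  I8 | 38 | 39 | 45 | 46   struct: MUL busy until I7 writes@37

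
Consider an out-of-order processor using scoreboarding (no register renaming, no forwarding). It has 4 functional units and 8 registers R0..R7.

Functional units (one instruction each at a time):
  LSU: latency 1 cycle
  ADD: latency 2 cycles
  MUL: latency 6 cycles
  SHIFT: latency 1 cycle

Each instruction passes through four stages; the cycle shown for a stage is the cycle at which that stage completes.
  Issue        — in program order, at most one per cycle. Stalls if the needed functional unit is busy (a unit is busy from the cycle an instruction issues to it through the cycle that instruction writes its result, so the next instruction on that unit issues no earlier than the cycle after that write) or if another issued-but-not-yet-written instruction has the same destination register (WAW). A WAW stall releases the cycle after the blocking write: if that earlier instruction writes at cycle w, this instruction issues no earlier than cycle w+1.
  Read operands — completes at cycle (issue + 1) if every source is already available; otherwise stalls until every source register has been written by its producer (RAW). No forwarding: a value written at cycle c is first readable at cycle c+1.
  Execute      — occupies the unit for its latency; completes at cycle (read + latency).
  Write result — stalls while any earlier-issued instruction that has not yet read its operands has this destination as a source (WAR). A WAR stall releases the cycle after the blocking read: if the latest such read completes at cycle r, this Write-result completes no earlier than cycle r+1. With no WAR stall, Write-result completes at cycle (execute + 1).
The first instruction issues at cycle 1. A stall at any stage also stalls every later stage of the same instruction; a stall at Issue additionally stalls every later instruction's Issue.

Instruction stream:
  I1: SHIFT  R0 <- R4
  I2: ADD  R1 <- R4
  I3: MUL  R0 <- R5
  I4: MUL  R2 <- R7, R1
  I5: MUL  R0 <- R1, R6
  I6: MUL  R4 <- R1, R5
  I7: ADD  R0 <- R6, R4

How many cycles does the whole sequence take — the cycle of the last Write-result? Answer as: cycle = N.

cycle = 44

[1] I1 dispatched to SHIFT
[2] I1 operands ready; I2 dispatched to ADD
[3] I1 complete; I2 operands ready
[4] R0←I1
[5] I2 complete; I3 dispatched to MUL
[6] R1←I2; I3 operands ready
[12] I3 complete
[13] R0←I3
[14] I4 dispatched to MUL
[15] I4 operands ready
[21] I4 complete
[22] R2←I4
[23] I5 dispatched to MUL
[24] I5 operands ready
[30] I5 complete
[31] R0←I5
[32] I6 dispatched to MUL
[33] I6 operands ready; I7 dispatched to ADD
[39] I6 complete
[40] R4←I6
[41] I7 operands ready
[43] I7 complete
[44] R0←I7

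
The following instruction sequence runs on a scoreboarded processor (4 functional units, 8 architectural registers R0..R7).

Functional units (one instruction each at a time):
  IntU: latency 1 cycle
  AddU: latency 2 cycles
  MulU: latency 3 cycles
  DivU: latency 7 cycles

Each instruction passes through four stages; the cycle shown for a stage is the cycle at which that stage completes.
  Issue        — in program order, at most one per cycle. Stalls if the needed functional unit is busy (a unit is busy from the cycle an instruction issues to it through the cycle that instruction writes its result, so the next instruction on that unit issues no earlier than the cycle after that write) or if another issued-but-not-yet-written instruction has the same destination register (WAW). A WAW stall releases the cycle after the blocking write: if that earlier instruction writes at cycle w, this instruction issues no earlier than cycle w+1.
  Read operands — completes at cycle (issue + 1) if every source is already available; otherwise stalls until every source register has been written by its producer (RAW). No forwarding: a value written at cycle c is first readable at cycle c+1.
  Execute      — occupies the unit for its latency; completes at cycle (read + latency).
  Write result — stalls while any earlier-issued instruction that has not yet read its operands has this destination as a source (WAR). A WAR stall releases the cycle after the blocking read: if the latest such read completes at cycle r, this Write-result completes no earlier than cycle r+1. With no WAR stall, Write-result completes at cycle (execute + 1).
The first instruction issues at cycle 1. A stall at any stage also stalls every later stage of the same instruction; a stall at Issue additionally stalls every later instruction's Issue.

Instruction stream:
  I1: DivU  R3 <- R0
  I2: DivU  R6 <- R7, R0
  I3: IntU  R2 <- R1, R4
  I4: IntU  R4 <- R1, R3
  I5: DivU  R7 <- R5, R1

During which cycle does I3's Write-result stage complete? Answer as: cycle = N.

t=1  I1 issues→DivU
t=2  I1 reads
t=9  I1 exec-done
t=10  I1 writes R3
t=11  I2 issues→DivU
t=12  I2 reads; I3 issues→IntU
t=13  I3 reads
t=14  I3 exec-done
t=15  I3 writes R2
t=16  I4 issues→IntU
t=17  I4 reads
t=18  I4 exec-done
t=19  I2 exec-done; I4 writes R4
t=20  I2 writes R6
t=21  I5 issues→DivU
t=22  I5 reads
t=29  I5 exec-done
t=30  I5 writes R7

cycle = 15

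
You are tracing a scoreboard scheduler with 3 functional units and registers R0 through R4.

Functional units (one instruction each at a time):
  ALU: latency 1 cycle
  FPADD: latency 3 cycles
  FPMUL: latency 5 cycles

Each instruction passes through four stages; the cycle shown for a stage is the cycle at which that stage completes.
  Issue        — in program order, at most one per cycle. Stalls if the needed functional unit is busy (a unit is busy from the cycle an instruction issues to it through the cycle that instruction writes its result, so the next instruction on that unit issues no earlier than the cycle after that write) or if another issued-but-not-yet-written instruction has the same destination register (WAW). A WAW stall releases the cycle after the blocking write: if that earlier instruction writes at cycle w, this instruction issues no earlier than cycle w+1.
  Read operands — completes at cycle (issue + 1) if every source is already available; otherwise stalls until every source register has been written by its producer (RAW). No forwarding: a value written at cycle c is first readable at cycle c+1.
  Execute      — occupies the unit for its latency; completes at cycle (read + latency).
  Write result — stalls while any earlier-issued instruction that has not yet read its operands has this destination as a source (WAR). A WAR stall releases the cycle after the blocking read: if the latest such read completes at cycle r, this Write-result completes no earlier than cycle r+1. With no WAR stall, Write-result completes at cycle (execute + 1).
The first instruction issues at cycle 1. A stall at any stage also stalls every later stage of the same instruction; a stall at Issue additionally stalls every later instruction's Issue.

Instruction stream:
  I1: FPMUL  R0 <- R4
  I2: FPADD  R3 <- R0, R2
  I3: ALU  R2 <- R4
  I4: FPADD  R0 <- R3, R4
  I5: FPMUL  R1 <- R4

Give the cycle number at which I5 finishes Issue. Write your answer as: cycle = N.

cycle = 15

[1] I1 issues→FPMUL
[2] I1 reads, I2 issues→FPADD
[3] I3 issues→ALU
[4] I3 reads
[5] I3 exec-done
[7] I1 exec-done
[8] I1 writes R0
[9] I2 reads
[10] I3 writes R2
[12] I2 exec-done
[13] I2 writes R3
[14] I4 issues→FPADD
[15] I4 reads, I5 issues→FPMUL
[16] I5 reads
[18] I4 exec-done
[19] I4 writes R0
[21] I5 exec-done
[22] I5 writes R1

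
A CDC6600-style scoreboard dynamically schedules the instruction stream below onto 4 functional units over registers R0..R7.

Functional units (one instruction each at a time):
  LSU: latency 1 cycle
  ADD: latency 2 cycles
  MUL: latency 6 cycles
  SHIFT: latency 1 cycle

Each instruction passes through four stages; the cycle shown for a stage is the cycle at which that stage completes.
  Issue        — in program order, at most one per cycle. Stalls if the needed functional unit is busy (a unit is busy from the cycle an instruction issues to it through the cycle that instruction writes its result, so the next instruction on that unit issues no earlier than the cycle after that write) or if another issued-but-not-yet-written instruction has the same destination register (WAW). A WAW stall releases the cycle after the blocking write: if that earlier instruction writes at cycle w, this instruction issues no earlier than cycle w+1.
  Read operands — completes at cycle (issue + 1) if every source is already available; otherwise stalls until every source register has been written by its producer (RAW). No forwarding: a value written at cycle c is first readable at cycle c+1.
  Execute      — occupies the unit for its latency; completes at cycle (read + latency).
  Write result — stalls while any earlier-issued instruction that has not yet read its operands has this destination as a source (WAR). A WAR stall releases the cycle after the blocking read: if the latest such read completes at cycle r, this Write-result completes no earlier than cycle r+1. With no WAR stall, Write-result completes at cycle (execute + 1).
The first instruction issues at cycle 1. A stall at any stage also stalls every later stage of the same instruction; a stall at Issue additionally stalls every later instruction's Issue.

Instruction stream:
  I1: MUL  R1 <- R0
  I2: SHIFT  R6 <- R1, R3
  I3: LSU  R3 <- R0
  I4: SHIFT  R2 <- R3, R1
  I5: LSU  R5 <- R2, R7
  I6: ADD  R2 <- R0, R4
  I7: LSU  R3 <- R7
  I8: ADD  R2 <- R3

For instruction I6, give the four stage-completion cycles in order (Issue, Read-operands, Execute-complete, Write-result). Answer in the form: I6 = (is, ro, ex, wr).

I6 = (17, 18, 20, 21)

cycle 1: I1 dispatched to MUL
cycle 2: I1 operands ready, I2 dispatched to SHIFT
cycle 3: I3 dispatched to LSU
cycle 4: I3 operands ready
cycle 5: I3 complete
cycle 8: I1 complete
cycle 9: R1←I1
cycle 10: I2 operands ready
cycle 11: I2 complete, R3←I3
cycle 12: R6←I2
cycle 13: I4 dispatched to SHIFT
cycle 14: I4 operands ready, I5 dispatched to LSU
cycle 15: I4 complete
cycle 16: R2←I4
cycle 17: I5 operands ready, I6 dispatched to ADD
cycle 18: I5 complete, I6 operands ready
cycle 19: R5←I5
cycle 20: I6 complete, I7 dispatched to LSU
cycle 21: R2←I6, I7 operands ready
cycle 22: I7 complete, I8 dispatched to ADD
cycle 23: R3←I7
cycle 24: I8 operands ready
cycle 26: I8 complete
cycle 27: R2←I8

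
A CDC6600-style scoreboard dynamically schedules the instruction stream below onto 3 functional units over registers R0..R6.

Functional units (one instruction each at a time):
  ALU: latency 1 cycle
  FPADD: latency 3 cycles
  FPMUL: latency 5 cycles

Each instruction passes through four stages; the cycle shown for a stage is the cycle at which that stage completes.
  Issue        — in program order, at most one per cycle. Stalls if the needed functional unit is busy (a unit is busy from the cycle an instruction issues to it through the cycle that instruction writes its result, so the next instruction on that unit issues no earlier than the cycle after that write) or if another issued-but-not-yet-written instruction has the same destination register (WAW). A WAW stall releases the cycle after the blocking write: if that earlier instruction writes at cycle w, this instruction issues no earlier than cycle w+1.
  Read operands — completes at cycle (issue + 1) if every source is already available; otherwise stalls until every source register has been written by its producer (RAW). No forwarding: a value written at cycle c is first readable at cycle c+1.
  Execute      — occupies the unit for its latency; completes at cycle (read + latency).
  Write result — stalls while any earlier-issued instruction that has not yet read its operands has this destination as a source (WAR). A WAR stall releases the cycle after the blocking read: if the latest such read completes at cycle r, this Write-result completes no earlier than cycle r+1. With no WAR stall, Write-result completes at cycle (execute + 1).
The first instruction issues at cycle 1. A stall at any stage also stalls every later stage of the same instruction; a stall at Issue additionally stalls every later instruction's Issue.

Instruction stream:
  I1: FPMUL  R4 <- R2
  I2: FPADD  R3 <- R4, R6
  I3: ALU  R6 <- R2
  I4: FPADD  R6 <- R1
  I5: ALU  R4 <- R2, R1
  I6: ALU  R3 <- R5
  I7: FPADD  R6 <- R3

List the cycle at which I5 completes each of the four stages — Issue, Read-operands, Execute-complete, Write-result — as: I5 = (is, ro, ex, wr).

[I1] 1/2/7/8
[I2] 2/9/12/13  (RAW R4: wait I1 write@8)
[I3] 3/4/5/10  (WAR R6: wait I2 read@9)
[I4] 14/15/18/19  (struct: FPADD busy until I2 writes@13)
[I5] 15/16/17/18
[I6] 19/20/21/22  (struct: ALU busy until I5 writes@18)
[I7] 20/23/26/27  (RAW R3: wait I6 write@22)

I5 = (15, 16, 17, 18)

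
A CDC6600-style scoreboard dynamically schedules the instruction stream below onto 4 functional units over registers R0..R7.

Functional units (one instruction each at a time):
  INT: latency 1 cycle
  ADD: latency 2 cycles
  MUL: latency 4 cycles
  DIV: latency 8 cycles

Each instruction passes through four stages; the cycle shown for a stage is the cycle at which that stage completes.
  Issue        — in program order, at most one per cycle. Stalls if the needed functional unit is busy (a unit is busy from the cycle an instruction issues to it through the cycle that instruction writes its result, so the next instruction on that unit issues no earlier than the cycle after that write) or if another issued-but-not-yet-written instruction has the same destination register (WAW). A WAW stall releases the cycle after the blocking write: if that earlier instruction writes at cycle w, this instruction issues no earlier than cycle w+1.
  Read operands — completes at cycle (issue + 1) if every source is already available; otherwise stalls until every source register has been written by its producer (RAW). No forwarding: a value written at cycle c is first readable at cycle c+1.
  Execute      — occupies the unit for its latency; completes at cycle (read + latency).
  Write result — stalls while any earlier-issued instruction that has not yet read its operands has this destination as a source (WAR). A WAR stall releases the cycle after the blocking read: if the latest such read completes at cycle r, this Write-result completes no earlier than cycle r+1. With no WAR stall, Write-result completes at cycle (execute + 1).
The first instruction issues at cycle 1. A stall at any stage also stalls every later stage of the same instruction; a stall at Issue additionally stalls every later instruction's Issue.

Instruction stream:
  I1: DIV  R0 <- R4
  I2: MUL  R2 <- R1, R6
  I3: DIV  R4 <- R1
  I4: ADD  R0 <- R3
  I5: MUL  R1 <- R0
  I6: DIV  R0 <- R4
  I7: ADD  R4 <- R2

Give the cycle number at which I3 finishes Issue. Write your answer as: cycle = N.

cycle = 12

  I1 | 1 | 2 | 10 | 11
  I2 | 2 | 3 | 7 | 8
  I3 | 12 | 13 | 21 | 22   struct: DIV busy until I1 writes@11
  I4 | 13 | 14 | 16 | 17
  I5 | 14 | 18 | 22 | 23   RAW R0: wait I4 write@17
  I6 | 23 | 24 | 32 | 33   struct: DIV busy until I3 writes@22
  I7 | 24 | 25 | 27 | 28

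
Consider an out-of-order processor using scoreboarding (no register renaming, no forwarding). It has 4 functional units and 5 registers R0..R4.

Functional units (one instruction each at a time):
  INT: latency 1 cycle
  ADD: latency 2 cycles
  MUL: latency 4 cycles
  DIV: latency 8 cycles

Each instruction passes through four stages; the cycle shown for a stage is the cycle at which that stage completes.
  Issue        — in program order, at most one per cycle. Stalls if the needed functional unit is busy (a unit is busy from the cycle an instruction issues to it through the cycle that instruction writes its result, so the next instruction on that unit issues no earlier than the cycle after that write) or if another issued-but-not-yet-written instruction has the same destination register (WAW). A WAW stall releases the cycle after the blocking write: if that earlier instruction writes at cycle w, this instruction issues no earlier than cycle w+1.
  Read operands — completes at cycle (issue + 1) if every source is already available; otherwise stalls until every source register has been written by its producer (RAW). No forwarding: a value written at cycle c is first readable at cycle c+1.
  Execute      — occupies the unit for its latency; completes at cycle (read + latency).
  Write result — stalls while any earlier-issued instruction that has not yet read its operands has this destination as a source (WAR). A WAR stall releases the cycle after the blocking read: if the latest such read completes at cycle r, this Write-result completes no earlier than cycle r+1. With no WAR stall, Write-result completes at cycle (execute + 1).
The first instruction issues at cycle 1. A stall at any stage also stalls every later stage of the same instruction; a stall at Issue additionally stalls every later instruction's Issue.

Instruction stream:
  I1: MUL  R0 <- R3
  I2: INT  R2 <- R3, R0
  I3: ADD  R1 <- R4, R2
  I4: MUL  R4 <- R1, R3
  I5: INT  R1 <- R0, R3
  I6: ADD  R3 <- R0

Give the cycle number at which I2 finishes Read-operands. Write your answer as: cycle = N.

[I1] 1/2/6/7
[I2] 2/8/9/10  (RAW R0: wait I1 write@7)
[I3] 3/11/13/14  (RAW R2: wait I2 write@10)
[I4] 8/15/19/20  (struct: MUL busy until I1 writes@7; RAW R1: wait I3 write@14)
[I5] 15/16/17/18  (WAW R1: wait I3 write@14)
[I6] 16/17/19/20

cycle = 8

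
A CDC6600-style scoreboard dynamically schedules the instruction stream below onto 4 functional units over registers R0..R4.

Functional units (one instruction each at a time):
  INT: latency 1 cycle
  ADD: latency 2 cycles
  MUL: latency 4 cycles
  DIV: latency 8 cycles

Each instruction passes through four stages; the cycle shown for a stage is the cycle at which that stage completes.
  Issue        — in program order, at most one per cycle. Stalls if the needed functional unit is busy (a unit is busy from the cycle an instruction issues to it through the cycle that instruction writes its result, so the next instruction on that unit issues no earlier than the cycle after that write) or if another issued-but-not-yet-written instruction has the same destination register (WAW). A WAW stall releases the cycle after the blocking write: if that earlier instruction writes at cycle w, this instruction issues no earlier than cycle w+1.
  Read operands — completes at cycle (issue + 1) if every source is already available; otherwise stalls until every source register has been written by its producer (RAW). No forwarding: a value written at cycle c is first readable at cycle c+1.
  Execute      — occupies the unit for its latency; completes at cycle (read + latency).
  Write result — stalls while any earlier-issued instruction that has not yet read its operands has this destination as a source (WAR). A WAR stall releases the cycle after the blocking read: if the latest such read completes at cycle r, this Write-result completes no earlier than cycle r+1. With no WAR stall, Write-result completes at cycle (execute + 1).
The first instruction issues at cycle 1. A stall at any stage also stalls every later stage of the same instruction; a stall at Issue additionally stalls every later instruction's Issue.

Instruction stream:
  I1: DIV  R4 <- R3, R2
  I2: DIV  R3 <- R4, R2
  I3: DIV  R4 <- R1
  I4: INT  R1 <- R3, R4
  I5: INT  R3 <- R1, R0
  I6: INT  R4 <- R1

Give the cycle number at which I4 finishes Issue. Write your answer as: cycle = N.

cycle = 24

cycle 1: I1→DIV
cycle 2: I1 RO
cycle 10: I1 EX
cycle 11: I1 WR R4
cycle 12: I2→DIV
cycle 13: I2 RO
cycle 21: I2 EX
cycle 22: I2 WR R3
cycle 23: I3→DIV
cycle 24: I3 RO | I4→INT
cycle 32: I3 EX
cycle 33: I3 WR R4
cycle 34: I4 RO
cycle 35: I4 EX
cycle 36: I4 WR R1
cycle 37: I5→INT
cycle 38: I5 RO
cycle 39: I5 EX
cycle 40: I5 WR R3
cycle 41: I6→INT
cycle 42: I6 RO
cycle 43: I6 EX
cycle 44: I6 WR R4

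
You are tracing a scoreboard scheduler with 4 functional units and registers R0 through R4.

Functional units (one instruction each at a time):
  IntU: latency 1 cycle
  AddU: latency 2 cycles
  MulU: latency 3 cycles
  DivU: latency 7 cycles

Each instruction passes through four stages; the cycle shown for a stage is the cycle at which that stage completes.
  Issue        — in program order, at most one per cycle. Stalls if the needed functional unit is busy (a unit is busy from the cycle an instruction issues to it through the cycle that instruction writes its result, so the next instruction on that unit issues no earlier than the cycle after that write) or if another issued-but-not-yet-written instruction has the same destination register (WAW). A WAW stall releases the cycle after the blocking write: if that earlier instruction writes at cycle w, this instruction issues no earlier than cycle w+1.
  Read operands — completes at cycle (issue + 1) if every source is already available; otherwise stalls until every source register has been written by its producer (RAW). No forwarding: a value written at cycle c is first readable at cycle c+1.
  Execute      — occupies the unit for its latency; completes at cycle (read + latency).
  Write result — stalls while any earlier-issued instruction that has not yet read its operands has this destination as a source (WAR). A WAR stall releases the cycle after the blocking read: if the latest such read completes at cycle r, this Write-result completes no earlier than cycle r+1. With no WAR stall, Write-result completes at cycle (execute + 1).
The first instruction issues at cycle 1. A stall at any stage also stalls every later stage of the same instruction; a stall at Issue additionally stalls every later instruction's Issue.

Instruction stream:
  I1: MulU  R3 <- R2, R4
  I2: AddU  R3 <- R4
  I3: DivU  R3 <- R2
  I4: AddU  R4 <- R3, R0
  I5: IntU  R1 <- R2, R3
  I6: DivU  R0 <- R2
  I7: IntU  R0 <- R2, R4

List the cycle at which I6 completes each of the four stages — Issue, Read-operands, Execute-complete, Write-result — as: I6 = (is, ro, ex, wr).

I1 -> (1, 2, 5, 6)
I2 -> (7, 8, 10, 11)  // WAW R3: wait I1 write@6
I3 -> (12, 13, 20, 21)  // WAW R3: wait I2 write@11
I4 -> (13, 22, 24, 25)  // RAW R3: wait I3 write@21
I5 -> (14, 22, 23, 24)  // RAW R3: wait I3 write@21
I6 -> (22, 23, 30, 31)  // struct: DivU busy until I3 writes@21
I7 -> (32, 33, 34, 35)  // WAW R0: wait I6 write@31

I6 = (22, 23, 30, 31)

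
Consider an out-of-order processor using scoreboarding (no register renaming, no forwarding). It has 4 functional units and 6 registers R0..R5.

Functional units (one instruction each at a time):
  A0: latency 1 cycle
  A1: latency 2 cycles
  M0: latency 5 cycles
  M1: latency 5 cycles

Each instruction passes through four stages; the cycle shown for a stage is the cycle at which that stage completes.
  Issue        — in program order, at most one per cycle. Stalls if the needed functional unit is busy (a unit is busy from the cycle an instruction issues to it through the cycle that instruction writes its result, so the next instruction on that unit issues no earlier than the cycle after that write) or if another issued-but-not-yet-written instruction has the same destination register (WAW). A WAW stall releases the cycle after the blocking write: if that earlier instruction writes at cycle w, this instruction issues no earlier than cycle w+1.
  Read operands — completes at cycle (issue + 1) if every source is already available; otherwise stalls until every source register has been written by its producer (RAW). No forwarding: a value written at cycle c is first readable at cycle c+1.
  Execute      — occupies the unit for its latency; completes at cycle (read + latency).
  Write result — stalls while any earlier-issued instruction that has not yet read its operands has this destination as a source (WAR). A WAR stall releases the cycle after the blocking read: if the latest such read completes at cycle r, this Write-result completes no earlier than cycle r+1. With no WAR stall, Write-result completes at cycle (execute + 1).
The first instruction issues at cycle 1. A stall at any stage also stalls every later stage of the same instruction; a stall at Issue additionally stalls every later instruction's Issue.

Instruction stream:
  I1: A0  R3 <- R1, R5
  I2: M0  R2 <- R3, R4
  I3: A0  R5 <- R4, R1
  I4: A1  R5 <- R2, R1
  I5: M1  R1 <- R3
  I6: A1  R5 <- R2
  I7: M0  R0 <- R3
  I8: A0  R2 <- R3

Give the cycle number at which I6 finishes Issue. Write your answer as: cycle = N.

cycle = 16

cycle 1: issue I1 (A0)
cycle 2: I1 read-ops, issue I2 (M0)
cycle 3: I1 finished on A0
cycle 4: I1→R3
cycle 5: I2 read-ops, issue I3 (A0)
cycle 6: I3 read-ops
cycle 7: I3 finished on A0
cycle 8: I3→R5
cycle 9: issue I4 (A1)
cycle 10: I2 finished on M0, issue I5 (M1)
cycle 11: I2→R2, I5 read-ops
cycle 12: I4 read-ops
cycle 14: I4 finished on A1
cycle 15: I4→R5
cycle 16: I5 finished on M1, issue I6 (A1)
cycle 17: I5→R1, I6 read-ops, issue I7 (M0)
cycle 18: I7 read-ops, issue I8 (A0)
cycle 19: I6 finished on A1, I8 read-ops
cycle 20: I6→R5, I8 finished on A0
cycle 21: I8→R2
cycle 23: I7 finished on M0
cycle 24: I7→R0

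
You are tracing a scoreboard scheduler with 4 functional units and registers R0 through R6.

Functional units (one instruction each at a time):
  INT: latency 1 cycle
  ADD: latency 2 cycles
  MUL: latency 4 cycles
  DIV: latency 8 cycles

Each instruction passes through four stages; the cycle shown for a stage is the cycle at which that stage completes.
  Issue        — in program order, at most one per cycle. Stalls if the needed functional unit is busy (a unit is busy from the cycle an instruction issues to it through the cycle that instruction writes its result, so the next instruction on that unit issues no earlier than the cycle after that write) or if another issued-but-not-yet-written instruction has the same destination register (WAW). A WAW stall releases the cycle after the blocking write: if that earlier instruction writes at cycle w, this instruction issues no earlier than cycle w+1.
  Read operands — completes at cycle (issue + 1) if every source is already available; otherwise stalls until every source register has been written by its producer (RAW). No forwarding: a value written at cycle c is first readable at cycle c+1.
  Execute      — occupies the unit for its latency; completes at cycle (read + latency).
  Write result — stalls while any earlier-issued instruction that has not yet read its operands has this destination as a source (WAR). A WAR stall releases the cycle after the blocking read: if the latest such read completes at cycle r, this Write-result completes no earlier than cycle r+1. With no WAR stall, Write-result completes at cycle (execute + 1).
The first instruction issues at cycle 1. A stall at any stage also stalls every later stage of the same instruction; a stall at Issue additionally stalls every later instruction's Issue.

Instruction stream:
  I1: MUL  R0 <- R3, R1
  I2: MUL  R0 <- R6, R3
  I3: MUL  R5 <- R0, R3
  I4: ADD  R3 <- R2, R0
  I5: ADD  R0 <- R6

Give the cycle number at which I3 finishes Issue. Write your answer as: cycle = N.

cycle = 15

[I1] 1/2/6/7
[I2] 8/9/13/14  (struct: MUL busy until I1 writes@7)
[I3] 15/16/20/21  (struct: MUL busy until I2 writes@14)
[I4] 16/17/19/20
[I5] 21/22/24/25  (struct: ADD busy until I4 writes@20)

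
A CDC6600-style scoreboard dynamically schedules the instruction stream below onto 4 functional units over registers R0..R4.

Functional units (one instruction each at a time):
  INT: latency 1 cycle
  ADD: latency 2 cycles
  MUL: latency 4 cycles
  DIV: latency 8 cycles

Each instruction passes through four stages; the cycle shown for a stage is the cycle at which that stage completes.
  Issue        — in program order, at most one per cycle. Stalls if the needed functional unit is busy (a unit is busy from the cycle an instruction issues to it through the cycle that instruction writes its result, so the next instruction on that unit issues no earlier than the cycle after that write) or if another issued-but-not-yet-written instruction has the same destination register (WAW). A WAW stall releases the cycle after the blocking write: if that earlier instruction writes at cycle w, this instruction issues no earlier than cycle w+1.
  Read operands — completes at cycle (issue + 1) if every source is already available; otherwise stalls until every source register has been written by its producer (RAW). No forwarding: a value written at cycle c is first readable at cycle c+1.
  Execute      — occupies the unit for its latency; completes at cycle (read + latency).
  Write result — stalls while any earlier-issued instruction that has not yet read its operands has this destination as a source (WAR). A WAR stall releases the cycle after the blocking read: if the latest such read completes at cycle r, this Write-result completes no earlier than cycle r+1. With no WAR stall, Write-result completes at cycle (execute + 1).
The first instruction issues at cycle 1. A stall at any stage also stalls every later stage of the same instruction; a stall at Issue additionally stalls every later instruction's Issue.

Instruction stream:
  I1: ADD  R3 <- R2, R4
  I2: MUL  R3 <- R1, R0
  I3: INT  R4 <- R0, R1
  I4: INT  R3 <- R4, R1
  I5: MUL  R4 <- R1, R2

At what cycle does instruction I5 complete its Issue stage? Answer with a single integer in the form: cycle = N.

t=1  I1 dispatched to ADD
t=2  I1 operands ready
t=4  I1 complete
t=5  R3←I1
t=6  I2 dispatched to MUL
t=7  I2 operands ready, I3 dispatched to INT
t=8  I3 operands ready
t=9  I3 complete
t=10  R4←I3
t=11  I2 complete
t=12  R3←I2
t=13  I4 dispatched to INT
t=14  I4 operands ready, I5 dispatched to MUL
t=15  I4 complete, I5 operands ready
t=16  R3←I4
t=19  I5 complete
t=20  R4←I5

cycle = 14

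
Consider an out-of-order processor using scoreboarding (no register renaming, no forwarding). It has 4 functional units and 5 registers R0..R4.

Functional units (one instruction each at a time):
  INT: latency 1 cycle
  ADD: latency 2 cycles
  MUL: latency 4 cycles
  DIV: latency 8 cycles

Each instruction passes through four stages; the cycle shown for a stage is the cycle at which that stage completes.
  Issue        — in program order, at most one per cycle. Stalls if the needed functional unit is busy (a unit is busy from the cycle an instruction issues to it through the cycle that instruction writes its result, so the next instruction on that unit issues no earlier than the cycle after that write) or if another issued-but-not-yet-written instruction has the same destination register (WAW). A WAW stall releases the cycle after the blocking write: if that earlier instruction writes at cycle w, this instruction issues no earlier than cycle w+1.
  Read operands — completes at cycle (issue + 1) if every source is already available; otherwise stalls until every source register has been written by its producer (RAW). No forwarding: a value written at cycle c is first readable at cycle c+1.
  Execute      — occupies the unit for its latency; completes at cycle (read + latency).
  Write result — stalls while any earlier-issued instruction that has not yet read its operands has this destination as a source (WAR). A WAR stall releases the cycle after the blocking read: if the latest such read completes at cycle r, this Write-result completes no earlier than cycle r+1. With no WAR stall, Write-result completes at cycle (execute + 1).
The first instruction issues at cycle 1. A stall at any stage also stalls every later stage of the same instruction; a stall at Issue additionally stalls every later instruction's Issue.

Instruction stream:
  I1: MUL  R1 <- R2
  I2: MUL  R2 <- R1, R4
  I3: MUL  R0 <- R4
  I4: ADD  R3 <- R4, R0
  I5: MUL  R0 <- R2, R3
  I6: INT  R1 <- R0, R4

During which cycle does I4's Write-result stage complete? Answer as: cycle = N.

cycle 1: I1→MUL
cycle 2: I1 RO
cycle 6: I1 EX
cycle 7: I1 WR R1
cycle 8: I2→MUL
cycle 9: I2 RO
cycle 13: I2 EX
cycle 14: I2 WR R2
cycle 15: I3→MUL
cycle 16: I3 RO; I4→ADD
cycle 20: I3 EX
cycle 21: I3 WR R0
cycle 22: I4 RO; I5→MUL
cycle 23: I6→INT
cycle 24: I4 EX
cycle 25: I4 WR R3
cycle 26: I5 RO
cycle 30: I5 EX
cycle 31: I5 WR R0
cycle 32: I6 RO
cycle 33: I6 EX
cycle 34: I6 WR R1

cycle = 25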